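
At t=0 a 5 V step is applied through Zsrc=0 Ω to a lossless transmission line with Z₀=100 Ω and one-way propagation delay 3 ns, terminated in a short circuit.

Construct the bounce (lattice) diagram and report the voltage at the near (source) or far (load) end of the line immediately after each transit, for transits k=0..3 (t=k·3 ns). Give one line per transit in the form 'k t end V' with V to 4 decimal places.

Γ_L=-1.000000, Γ_S=-1.000000; launch V₁=5·100/100=5.000000
k=0 src: V=5.0000
k=1 load: inc=5.000000, refl=5.000000·-1.000000=-5.0000; V=0.000000+5.000000+-5.000000=0.0000
k=2 src: inc=-5.000000, refl=-5.000000·-1.000000=5.0000; V=5.000000+-5.000000+5.000000=5.0000
k=3 load: inc=5.000000, refl=5.000000·-1.000000=-5.0000; V=0.000000+5.000000+-5.000000=0.0000

0 0 source 5.0000
1 3 load 0.0000
2 6 source 5.0000
3 9 load 0.0000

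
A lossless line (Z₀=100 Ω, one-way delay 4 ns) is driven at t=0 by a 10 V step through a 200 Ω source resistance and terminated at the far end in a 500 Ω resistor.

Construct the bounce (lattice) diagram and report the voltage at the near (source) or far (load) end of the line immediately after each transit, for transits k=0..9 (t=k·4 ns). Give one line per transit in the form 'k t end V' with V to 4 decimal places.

Γ_L=0.666667, Γ_S=0.333333; launch V₁=10·100/300=3.333333
k=0 src: V=3.3333
k=1 load: inc=3.333333, refl=3.333333·0.666667=2.2222; V=0.000000+3.333333+2.222222=5.5556
k=2 src: inc=2.222222, refl=2.222222·0.333333=0.7407; V=3.333333+2.222222+0.740741=6.2963
k=3 load: inc=0.740741, refl=0.740741·0.666667=0.4938; V=5.555556+0.740741+0.493827=6.7901
k=4 src: inc=0.493827, refl=0.493827·0.333333=0.1646; V=6.296296+0.493827+0.164609=6.9547
k=5 load: inc=0.164609, refl=0.164609·0.666667=0.1097; V=6.790123+0.164609+0.109739=7.0645
k=6 src: inc=0.109739, refl=0.109739·0.333333=0.0366; V=6.954733+0.109739+0.036580=7.1011
k=7 load: inc=0.036580, refl=0.036580·0.666667=0.0244; V=7.064472+0.036580+0.024387=7.1254
k=8 src: inc=0.024387, refl=0.024387·0.333333=0.0081; V=7.101052+0.024387+0.008129=7.1336
k=9 load: inc=0.008129, refl=0.008129·0.666667=0.0054; V=7.125438+0.008129+0.005419=7.1390

0 0 source 3.3333
1 4 load 5.5556
2 8 source 6.2963
3 12 load 6.7901
4 16 source 6.9547
5 20 load 7.0645
6 24 source 7.1011
7 28 load 7.1254
8 32 source 7.1336
9 36 load 7.1390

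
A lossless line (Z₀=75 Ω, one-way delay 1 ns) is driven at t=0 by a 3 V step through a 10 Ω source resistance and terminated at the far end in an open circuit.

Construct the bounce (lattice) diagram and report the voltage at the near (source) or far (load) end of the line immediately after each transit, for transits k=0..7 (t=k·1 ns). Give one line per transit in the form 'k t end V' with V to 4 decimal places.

Γ_L=1.000000, Γ_S=-0.764706; launch V₁=3·75/85=2.647059
k=0 src: V=2.6471
k=1 load: inc=2.647059, refl=2.647059·1.000000=2.6471; V=0.000000+2.647059+2.647059=5.2941
k=2 src: inc=2.647059, refl=2.647059·-0.764706=-2.0242; V=2.647059+2.647059+-2.024221=3.2699
k=3 load: inc=-2.024221, refl=-2.024221·1.000000=-2.0242; V=5.294118+-2.024221+-2.024221=1.2457
k=4 src: inc=-2.024221, refl=-2.024221·-0.764706=1.5479; V=3.269896+-2.024221+1.547934=2.7936
k=5 load: inc=1.547934, refl=1.547934·1.000000=1.5479; V=1.245675+1.547934+1.547934=4.3415
k=6 src: inc=1.547934, refl=1.547934·-0.764706=-1.1837; V=2.793609+1.547934+-1.183714=3.1578
k=7 load: inc=-1.183714, refl=-1.183714·1.000000=-1.1837; V=4.341543+-1.183714+-1.183714=1.9741

0 0 source 2.6471
1 1 load 5.2941
2 2 source 3.2699
3 3 load 1.2457
4 4 source 2.7936
5 5 load 4.3415
6 6 source 3.1578
7 7 load 1.9741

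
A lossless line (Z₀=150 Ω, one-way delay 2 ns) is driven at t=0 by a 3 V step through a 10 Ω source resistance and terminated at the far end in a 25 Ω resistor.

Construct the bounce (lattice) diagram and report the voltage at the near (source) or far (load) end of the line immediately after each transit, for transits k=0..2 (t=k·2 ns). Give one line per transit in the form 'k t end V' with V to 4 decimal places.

Γ_L=-0.714286, Γ_S=-0.875000; launch V₁=3·150/160=2.812500
k=0 src: V=2.8125
k=1 load: inc=2.812500, refl=2.812500·-0.714286=-2.0089; V=0.000000+2.812500+-2.008929=0.8036
k=2 src: inc=-2.008929, refl=-2.008929·-0.875000=1.7578; V=2.812500+-2.008929+1.757812=2.5614

0 0 source 2.8125
1 2 load 0.8036
2 4 source 2.5614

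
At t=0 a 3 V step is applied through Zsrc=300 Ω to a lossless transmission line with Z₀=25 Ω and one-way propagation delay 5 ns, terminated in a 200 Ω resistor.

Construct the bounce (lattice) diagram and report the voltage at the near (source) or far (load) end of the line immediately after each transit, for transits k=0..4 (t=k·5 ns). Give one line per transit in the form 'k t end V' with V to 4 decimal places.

Γ_L=0.777778, Γ_S=0.846154; launch V₁=3·25/325=0.230769
k=0 src: V=0.2308
k=1 load: inc=0.230769, refl=0.230769·0.777778=0.1795; V=0.000000+0.230769+0.179487=0.4103
k=2 src: inc=0.179487, refl=0.179487·0.846154=0.1519; V=0.230769+0.179487+0.151874=0.5621
k=3 load: inc=0.151874, refl=0.151874·0.777778=0.1181; V=0.410256+0.151874+0.118124=0.6803
k=4 src: inc=0.118124, refl=0.118124·0.846154=0.1000; V=0.562130+0.118124+0.099951=0.7802

0 0 source 0.2308
1 5 load 0.4103
2 10 source 0.5621
3 15 load 0.6803
4 20 source 0.7802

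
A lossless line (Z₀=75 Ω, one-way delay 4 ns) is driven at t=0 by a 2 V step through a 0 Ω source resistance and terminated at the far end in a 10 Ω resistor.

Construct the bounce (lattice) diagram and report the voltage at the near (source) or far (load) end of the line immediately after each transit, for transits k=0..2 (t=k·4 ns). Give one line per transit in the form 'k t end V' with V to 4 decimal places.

0 0 source 2.0000
1 4 load 0.4706
2 8 source 2.0000

Γ_L=-0.764706, Γ_S=-1.000000; launch V₁=2·75/75=2.000000
k=0 src: V=2.0000
k=1 load: inc=2.000000, refl=2.000000·-0.764706=-1.5294; V=0.000000+2.000000+-1.529412=0.4706
k=2 src: inc=-1.529412, refl=-1.529412·-1.000000=1.5294; V=2.000000+-1.529412+1.529412=2.0000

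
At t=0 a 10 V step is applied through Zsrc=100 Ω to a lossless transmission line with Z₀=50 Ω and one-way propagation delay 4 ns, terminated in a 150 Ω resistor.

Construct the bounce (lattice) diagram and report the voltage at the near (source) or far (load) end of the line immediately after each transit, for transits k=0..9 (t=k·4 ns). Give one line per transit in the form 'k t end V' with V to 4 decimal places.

Γ_L=0.500000, Γ_S=0.333333; launch V₁=10·50/150=3.333333
k=0 src: V=3.3333
k=1 load: inc=3.333333, refl=3.333333·0.500000=1.6667; V=0.000000+3.333333+1.666667=5.0000
k=2 src: inc=1.666667, refl=1.666667·0.333333=0.5556; V=3.333333+1.666667+0.555556=5.5556
k=3 load: inc=0.555556, refl=0.555556·0.500000=0.2778; V=5.000000+0.555556+0.277778=5.8333
k=4 src: inc=0.277778, refl=0.277778·0.333333=0.0926; V=5.555556+0.277778+0.092593=5.9259
k=5 load: inc=0.092593, refl=0.092593·0.500000=0.0463; V=5.833333+0.092593+0.046296=5.9722
k=6 src: inc=0.046296, refl=0.046296·0.333333=0.0154; V=5.925926+0.046296+0.015432=5.9877
k=7 load: inc=0.015432, refl=0.015432·0.500000=0.0077; V=5.972222+0.015432+0.007716=5.9954
k=8 src: inc=0.007716, refl=0.007716·0.333333=0.0026; V=5.987654+0.007716+0.002572=5.9979
k=9 load: inc=0.002572, refl=0.002572·0.500000=0.0013; V=5.995370+0.002572+0.001286=5.9992

0 0 source 3.3333
1 4 load 5.0000
2 8 source 5.5556
3 12 load 5.8333
4 16 source 5.9259
5 20 load 5.9722
6 24 source 5.9877
7 28 load 5.9954
8 32 source 5.9979
9 36 load 5.9992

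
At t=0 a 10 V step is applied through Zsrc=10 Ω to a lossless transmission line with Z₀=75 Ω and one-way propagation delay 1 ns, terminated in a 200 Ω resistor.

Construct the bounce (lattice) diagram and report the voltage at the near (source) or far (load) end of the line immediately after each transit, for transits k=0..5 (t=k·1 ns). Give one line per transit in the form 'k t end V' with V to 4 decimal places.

Γ_L=0.454545, Γ_S=-0.764706; launch V₁=10·75/85=8.823529
k=0 src: V=8.8235
k=1 load: inc=8.823529, refl=8.823529·0.454545=4.0107; V=0.000000+8.823529+4.010695=12.8342
k=2 src: inc=4.010695, refl=4.010695·-0.764706=-3.0670; V=8.823529+4.010695+-3.067002=9.7672
k=3 load: inc=-3.067002, refl=-3.067002·0.454545=-1.3941; V=12.834225+-3.067002+-1.394092=8.3731
k=4 src: inc=-1.394092, refl=-1.394092·-0.764706=1.0661; V=9.767222+-1.394092+1.066070=9.4392
k=5 load: inc=1.066070, refl=1.066070·0.454545=0.4846; V=8.373130+1.066070+0.484577=9.9238

0 0 source 8.8235
1 1 load 12.8342
2 2 source 9.7672
3 3 load 8.3731
4 4 source 9.4392
5 5 load 9.9238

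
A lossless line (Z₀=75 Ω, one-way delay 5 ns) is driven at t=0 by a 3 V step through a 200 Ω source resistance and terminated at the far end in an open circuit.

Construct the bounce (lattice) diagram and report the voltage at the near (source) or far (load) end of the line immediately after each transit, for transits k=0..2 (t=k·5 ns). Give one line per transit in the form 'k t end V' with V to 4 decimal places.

Γ_L=1.000000, Γ_S=0.454545; launch V₁=3·75/275=0.818182
k=0 src: V=0.8182
k=1 load: inc=0.818182, refl=0.818182·1.000000=0.8182; V=0.000000+0.818182+0.818182=1.6364
k=2 src: inc=0.818182, refl=0.818182·0.454545=0.3719; V=0.818182+0.818182+0.371901=2.0083

0 0 source 0.8182
1 5 load 1.6364
2 10 source 2.0083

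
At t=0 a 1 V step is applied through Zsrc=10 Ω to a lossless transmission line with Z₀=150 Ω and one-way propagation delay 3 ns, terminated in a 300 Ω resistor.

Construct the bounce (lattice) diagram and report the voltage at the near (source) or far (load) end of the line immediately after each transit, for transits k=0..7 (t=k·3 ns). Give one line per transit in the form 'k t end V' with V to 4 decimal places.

0 0 source 0.9375
1 3 load 1.2500
2 6 source 0.9766
3 9 load 0.8854
4 12 source 0.9652
5 15 load 0.9918
6 18 source 0.9685
7 21 load 0.9607

Γ_L=0.333333, Γ_S=-0.875000; launch V₁=1·150/160=0.937500
k=0 src: V=0.9375
k=1 load: inc=0.937500, refl=0.937500·0.333333=0.3125; V=0.000000+0.937500+0.312500=1.2500
k=2 src: inc=0.312500, refl=0.312500·-0.875000=-0.2734; V=0.937500+0.312500+-0.273438=0.9766
k=3 load: inc=-0.273438, refl=-0.273438·0.333333=-0.0911; V=1.250000+-0.273438+-0.091146=0.8854
k=4 src: inc=-0.091146, refl=-0.091146·-0.875000=0.0798; V=0.976562+-0.091146+0.079753=0.9652
k=5 load: inc=0.079753, refl=0.079753·0.333333=0.0266; V=0.885417+0.079753+0.026584=0.9918
k=6 src: inc=0.026584, refl=0.026584·-0.875000=-0.0233; V=0.965169+0.026584+-0.023261=0.9685
k=7 load: inc=-0.023261, refl=-0.023261·0.333333=-0.0078; V=0.991753+-0.023261+-0.007754=0.9607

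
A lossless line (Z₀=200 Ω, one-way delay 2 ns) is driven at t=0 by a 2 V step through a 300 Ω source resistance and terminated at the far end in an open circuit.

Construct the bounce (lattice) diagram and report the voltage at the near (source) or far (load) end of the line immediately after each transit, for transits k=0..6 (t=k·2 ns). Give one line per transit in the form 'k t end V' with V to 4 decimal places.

0 0 source 0.8000
1 2 load 1.6000
2 4 source 1.7600
3 6 load 1.9200
4 8 source 1.9520
5 10 load 1.9840
6 12 source 1.9904

Γ_L=1.000000, Γ_S=0.200000; launch V₁=2·200/500=0.800000
k=0 src: V=0.8000
k=1 load: inc=0.800000, refl=0.800000·1.000000=0.8000; V=0.000000+0.800000+0.800000=1.6000
k=2 src: inc=0.800000, refl=0.800000·0.200000=0.1600; V=0.800000+0.800000+0.160000=1.7600
k=3 load: inc=0.160000, refl=0.160000·1.000000=0.1600; V=1.600000+0.160000+0.160000=1.9200
k=4 src: inc=0.160000, refl=0.160000·0.200000=0.0320; V=1.760000+0.160000+0.032000=1.9520
k=5 load: inc=0.032000, refl=0.032000·1.000000=0.0320; V=1.920000+0.032000+0.032000=1.9840
k=6 src: inc=0.032000, refl=0.032000·0.200000=0.0064; V=1.952000+0.032000+0.006400=1.9904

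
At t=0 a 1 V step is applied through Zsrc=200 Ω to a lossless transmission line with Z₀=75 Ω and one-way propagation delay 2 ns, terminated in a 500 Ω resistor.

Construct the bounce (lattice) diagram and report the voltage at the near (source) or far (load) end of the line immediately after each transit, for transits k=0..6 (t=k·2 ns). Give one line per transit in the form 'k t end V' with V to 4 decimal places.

Γ_L=0.739130, Γ_S=0.454545; launch V₁=1·75/275=0.272727
k=0 src: V=0.2727
k=1 load: inc=0.272727, refl=0.272727·0.739130=0.2016; V=0.000000+0.272727+0.201581=0.4743
k=2 src: inc=0.201581, refl=0.201581·0.454545=0.0916; V=0.272727+0.201581+0.091628=0.5659
k=3 load: inc=0.091628, refl=0.091628·0.739130=0.0677; V=0.474308+0.091628+0.067725=0.6337
k=4 src: inc=0.067725, refl=0.067725·0.454545=0.0308; V=0.565936+0.067725+0.030784=0.6644
k=5 load: inc=0.030784, refl=0.030784·0.739130=0.0228; V=0.633661+0.030784+0.022753=0.6872
k=6 src: inc=0.022753, refl=0.022753·0.454545=0.0103; V=0.664445+0.022753+0.010342=0.6975

0 0 source 0.2727
1 2 load 0.4743
2 4 source 0.5659
3 6 load 0.6337
4 8 source 0.6644
5 10 load 0.6872
6 12 source 0.6975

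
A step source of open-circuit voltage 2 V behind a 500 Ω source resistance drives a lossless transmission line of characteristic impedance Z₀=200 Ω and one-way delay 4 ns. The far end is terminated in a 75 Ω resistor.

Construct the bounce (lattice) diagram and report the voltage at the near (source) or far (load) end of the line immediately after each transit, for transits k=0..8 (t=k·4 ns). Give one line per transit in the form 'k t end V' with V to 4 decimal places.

0 0 source 0.5714
1 4 load 0.3117
2 8 source 0.2004
3 12 load 0.2510
4 16 source 0.2727
5 20 load 0.2628
6 24 source 0.2586
7 28 load 0.2605
8 32 source 0.2613

Γ_L=-0.454545, Γ_S=0.428571; launch V₁=2·200/700=0.571429
k=0 src: V=0.5714
k=1 load: inc=0.571429, refl=0.571429·-0.454545=-0.2597; V=0.000000+0.571429+-0.259740=0.3117
k=2 src: inc=-0.259740, refl=-0.259740·0.428571=-0.1113; V=0.571429+-0.259740+-0.111317=0.2004
k=3 load: inc=-0.111317, refl=-0.111317·-0.454545=0.0506; V=0.311688+-0.111317+0.050599=0.2510
k=4 src: inc=0.050599, refl=0.050599·0.428571=0.0217; V=0.200371+0.050599+0.021685=0.2727
k=5 load: inc=0.021685, refl=0.021685·-0.454545=-0.0099; V=0.250970+0.021685+-0.009857=0.2628
k=6 src: inc=-0.009857, refl=-0.009857·0.428571=-0.0042; V=0.272655+-0.009857+-0.004224=0.2586
k=7 load: inc=-0.004224, refl=-0.004224·-0.454545=0.0019; V=0.262798+-0.004224+0.001920=0.2605
k=8 src: inc=0.001920, refl=0.001920·0.428571=0.0008; V=0.258574+0.001920+0.000823=0.2613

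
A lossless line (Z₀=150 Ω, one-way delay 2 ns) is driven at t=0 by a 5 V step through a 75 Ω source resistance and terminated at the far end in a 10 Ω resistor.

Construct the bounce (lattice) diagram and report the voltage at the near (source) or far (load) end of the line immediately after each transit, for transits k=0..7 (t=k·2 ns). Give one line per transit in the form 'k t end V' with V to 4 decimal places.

0 0 source 3.3333
1 2 load 0.4167
2 4 source 1.3889
3 6 load 0.5382
4 8 source 0.8218
5 10 load 0.5736
6 12 source 0.6563
7 14 load 0.5840

Γ_L=-0.875000, Γ_S=-0.333333; launch V₁=5·150/225=3.333333
k=0 src: V=3.3333
k=1 load: inc=3.333333, refl=3.333333·-0.875000=-2.9167; V=0.000000+3.333333+-2.916667=0.4167
k=2 src: inc=-2.916667, refl=-2.916667·-0.333333=0.9722; V=3.333333+-2.916667+0.972222=1.3889
k=3 load: inc=0.972222, refl=0.972222·-0.875000=-0.8507; V=0.416667+0.972222+-0.850694=0.5382
k=4 src: inc=-0.850694, refl=-0.850694·-0.333333=0.2836; V=1.388889+-0.850694+0.283565=0.8218
k=5 load: inc=0.283565, refl=0.283565·-0.875000=-0.2481; V=0.538194+0.283565+-0.248119=0.5736
k=6 src: inc=-0.248119, refl=-0.248119·-0.333333=0.0827; V=0.821759+-0.248119+0.082706=0.6563
k=7 load: inc=0.082706, refl=0.082706·-0.875000=-0.0724; V=0.573640+0.082706+-0.072368=0.5840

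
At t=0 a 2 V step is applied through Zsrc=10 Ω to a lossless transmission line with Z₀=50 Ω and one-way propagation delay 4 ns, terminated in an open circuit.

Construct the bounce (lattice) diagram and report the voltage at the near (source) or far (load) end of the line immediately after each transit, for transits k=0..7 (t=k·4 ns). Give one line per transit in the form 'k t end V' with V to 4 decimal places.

Γ_L=1.000000, Γ_S=-0.666667; launch V₁=2·50/60=1.666667
k=0 src: V=1.6667
k=1 load: inc=1.666667, refl=1.666667·1.000000=1.6667; V=0.000000+1.666667+1.666667=3.3333
k=2 src: inc=1.666667, refl=1.666667·-0.666667=-1.1111; V=1.666667+1.666667+-1.111111=2.2222
k=3 load: inc=-1.111111, refl=-1.111111·1.000000=-1.1111; V=3.333333+-1.111111+-1.111111=1.1111
k=4 src: inc=-1.111111, refl=-1.111111·-0.666667=0.7407; V=2.222222+-1.111111+0.740741=1.8519
k=5 load: inc=0.740741, refl=0.740741·1.000000=0.7407; V=1.111111+0.740741+0.740741=2.5926
k=6 src: inc=0.740741, refl=0.740741·-0.666667=-0.4938; V=1.851852+0.740741+-0.493827=2.0988
k=7 load: inc=-0.493827, refl=-0.493827·1.000000=-0.4938; V=2.592593+-0.493827+-0.493827=1.6049

0 0 source 1.6667
1 4 load 3.3333
2 8 source 2.2222
3 12 load 1.1111
4 16 source 1.8519
5 20 load 2.5926
6 24 source 2.0988
7 28 load 1.6049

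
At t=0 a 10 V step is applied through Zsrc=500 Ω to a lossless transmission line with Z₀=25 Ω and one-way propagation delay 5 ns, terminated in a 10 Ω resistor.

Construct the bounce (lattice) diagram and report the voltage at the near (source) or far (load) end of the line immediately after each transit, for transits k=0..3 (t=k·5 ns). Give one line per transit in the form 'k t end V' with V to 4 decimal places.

0 0 source 0.4762
1 5 load 0.2721
2 10 source 0.0875
3 15 load 0.1666

Γ_L=-0.428571, Γ_S=0.904762; launch V₁=10·25/525=0.476190
k=0 src: V=0.4762
k=1 load: inc=0.476190, refl=0.476190·-0.428571=-0.2041; V=0.000000+0.476190+-0.204082=0.2721
k=2 src: inc=-0.204082, refl=-0.204082·0.904762=-0.1846; V=0.476190+-0.204082+-0.184645=0.0875
k=3 load: inc=-0.184645, refl=-0.184645·-0.428571=0.0791; V=0.272109+-0.184645+0.079134=0.1666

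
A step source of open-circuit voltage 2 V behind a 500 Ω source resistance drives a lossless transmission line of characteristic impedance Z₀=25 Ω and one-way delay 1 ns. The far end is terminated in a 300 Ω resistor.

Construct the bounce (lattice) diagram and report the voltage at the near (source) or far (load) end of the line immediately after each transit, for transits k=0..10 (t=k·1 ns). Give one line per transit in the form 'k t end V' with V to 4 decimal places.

0 0 source 0.0952
1 1 load 0.1758
2 2 source 0.2487
3 3 load 0.3104
4 4 source 0.3662
5 5 load 0.4135
6 6 source 0.4562
7 7 load 0.4924
8 8 source 0.5251
9 9 load 0.5528
10 10 source 0.5778

Γ_L=0.846154, Γ_S=0.904762; launch V₁=2·25/525=0.095238
k=0 src: V=0.0952
k=1 load: inc=0.095238, refl=0.095238·0.846154=0.0806; V=0.000000+0.095238+0.080586=0.1758
k=2 src: inc=0.080586, refl=0.080586·0.904762=0.0729; V=0.095238+0.080586+0.072911=0.2487
k=3 load: inc=0.072911, refl=0.072911·0.846154=0.0617; V=0.175824+0.072911+0.061694=0.3104
k=4 src: inc=0.061694, refl=0.061694·0.904762=0.0558; V=0.248735+0.061694+0.055818=0.3662
k=5 load: inc=0.055818, refl=0.055818·0.846154=0.0472; V=0.310429+0.055818+0.047231=0.4135
k=6 src: inc=0.047231, refl=0.047231·0.904762=0.0427; V=0.366248+0.047231+0.042733=0.4562
k=7 load: inc=0.042733, refl=0.042733·0.846154=0.0362; V=0.413479+0.042733+0.036159=0.4924
k=8 src: inc=0.036159, refl=0.036159·0.904762=0.0327; V=0.456212+0.036159+0.032715=0.5251
k=9 load: inc=0.032715, refl=0.032715·0.846154=0.0277; V=0.492370+0.032715+0.027682=0.5528
k=10 src: inc=0.027682, refl=0.027682·0.904762=0.0250; V=0.525085+0.027682+0.025045=0.5778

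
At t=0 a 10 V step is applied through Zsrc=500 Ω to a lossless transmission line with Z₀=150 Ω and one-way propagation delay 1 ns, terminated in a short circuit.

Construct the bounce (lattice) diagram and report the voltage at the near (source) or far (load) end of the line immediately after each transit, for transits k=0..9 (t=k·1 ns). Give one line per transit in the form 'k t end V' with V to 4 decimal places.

Γ_L=-1.000000, Γ_S=0.538462; launch V₁=10·150/650=2.307692
k=0 src: V=2.3077
k=1 load: inc=2.307692, refl=2.307692·-1.000000=-2.3077; V=0.000000+2.307692+-2.307692=0.0000
k=2 src: inc=-2.307692, refl=-2.307692·0.538462=-1.2426; V=2.307692+-2.307692+-1.242604=-1.2426
k=3 load: inc=-1.242604, refl=-1.242604·-1.000000=1.2426; V=0.000000+-1.242604+1.242604=0.0000
k=4 src: inc=1.242604, refl=1.242604·0.538462=0.6691; V=-1.242604+1.242604+0.669094=0.6691
k=5 load: inc=0.669094, refl=0.669094·-1.000000=-0.6691; V=0.000000+0.669094+-0.669094=0.0000
k=6 src: inc=-0.669094, refl=-0.669094·0.538462=-0.3603; V=0.669094+-0.669094+-0.360282=-0.3603
k=7 load: inc=-0.360282, refl=-0.360282·-1.000000=0.3603; V=0.000000+-0.360282+0.360282=0.0000
k=8 src: inc=0.360282, refl=0.360282·0.538462=0.1940; V=-0.360282+0.360282+0.193998=0.1940
k=9 load: inc=0.193998, refl=0.193998·-1.000000=-0.1940; V=0.000000+0.193998+-0.193998=0.0000

0 0 source 2.3077
1 1 load 0.0000
2 2 source -1.2426
3 3 load 0.0000
4 4 source 0.6691
5 5 load 0.0000
6 6 source -0.3603
7 7 load 0.0000
8 8 source 0.1940
9 9 load 0.0000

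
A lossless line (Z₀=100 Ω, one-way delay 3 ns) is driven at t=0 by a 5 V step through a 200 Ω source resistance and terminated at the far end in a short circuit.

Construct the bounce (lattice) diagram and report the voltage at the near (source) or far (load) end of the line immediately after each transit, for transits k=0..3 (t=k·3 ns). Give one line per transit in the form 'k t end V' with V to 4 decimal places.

0 0 source 1.6667
1 3 load 0.0000
2 6 source -0.5556
3 9 load 0.0000

Γ_L=-1.000000, Γ_S=0.333333; launch V₁=5·100/300=1.666667
k=0 src: V=1.6667
k=1 load: inc=1.666667, refl=1.666667·-1.000000=-1.6667; V=0.000000+1.666667+-1.666667=0.0000
k=2 src: inc=-1.666667, refl=-1.666667·0.333333=-0.5556; V=1.666667+-1.666667+-0.555556=-0.5556
k=3 load: inc=-0.555556, refl=-0.555556·-1.000000=0.5556; V=0.000000+-0.555556+0.555556=0.0000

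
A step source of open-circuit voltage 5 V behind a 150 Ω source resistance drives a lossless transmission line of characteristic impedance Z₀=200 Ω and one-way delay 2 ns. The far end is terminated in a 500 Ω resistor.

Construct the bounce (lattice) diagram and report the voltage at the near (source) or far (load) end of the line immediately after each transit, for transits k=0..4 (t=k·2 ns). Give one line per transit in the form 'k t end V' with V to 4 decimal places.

0 0 source 2.8571
1 2 load 4.0816
2 4 source 3.9067
3 6 load 3.8317
4 8 source 3.8424

Γ_L=0.428571, Γ_S=-0.142857; launch V₁=5·200/350=2.857143
k=0 src: V=2.8571
k=1 load: inc=2.857143, refl=2.857143·0.428571=1.2245; V=0.000000+2.857143+1.224490=4.0816
k=2 src: inc=1.224490, refl=1.224490·-0.142857=-0.1749; V=2.857143+1.224490+-0.174927=3.9067
k=3 load: inc=-0.174927, refl=-0.174927·0.428571=-0.0750; V=4.081633+-0.174927+-0.074969=3.8317
k=4 src: inc=-0.074969, refl=-0.074969·-0.142857=0.0107; V=3.906706+-0.074969+0.010710=3.8424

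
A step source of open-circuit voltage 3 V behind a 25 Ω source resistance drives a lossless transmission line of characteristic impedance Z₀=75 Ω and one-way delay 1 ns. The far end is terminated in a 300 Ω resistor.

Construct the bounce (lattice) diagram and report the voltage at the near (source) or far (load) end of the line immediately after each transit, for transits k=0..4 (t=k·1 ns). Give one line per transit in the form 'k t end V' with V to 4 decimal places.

Γ_L=0.600000, Γ_S=-0.500000; launch V₁=3·75/100=2.250000
k=0 src: V=2.2500
k=1 load: inc=2.250000, refl=2.250000·0.600000=1.3500; V=0.000000+2.250000+1.350000=3.6000
k=2 src: inc=1.350000, refl=1.350000·-0.500000=-0.6750; V=2.250000+1.350000+-0.675000=2.9250
k=3 load: inc=-0.675000, refl=-0.675000·0.600000=-0.4050; V=3.600000+-0.675000+-0.405000=2.5200
k=4 src: inc=-0.405000, refl=-0.405000·-0.500000=0.2025; V=2.925000+-0.405000+0.202500=2.7225

0 0 source 2.2500
1 1 load 3.6000
2 2 source 2.9250
3 3 load 2.5200
4 4 source 2.7225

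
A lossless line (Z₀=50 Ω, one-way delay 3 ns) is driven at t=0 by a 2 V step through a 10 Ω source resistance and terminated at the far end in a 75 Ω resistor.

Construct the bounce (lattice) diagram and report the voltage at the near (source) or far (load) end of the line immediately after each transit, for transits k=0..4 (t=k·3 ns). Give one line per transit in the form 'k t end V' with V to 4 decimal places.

Γ_L=0.200000, Γ_S=-0.666667; launch V₁=2·50/60=1.666667
k=0 src: V=1.6667
k=1 load: inc=1.666667, refl=1.666667·0.200000=0.3333; V=0.000000+1.666667+0.333333=2.0000
k=2 src: inc=0.333333, refl=0.333333·-0.666667=-0.2222; V=1.666667+0.333333+-0.222222=1.7778
k=3 load: inc=-0.222222, refl=-0.222222·0.200000=-0.0444; V=2.000000+-0.222222+-0.044444=1.7333
k=4 src: inc=-0.044444, refl=-0.044444·-0.666667=0.0296; V=1.777778+-0.044444+0.029630=1.7630

0 0 source 1.6667
1 3 load 2.0000
2 6 source 1.7778
3 9 load 1.7333
4 12 source 1.7630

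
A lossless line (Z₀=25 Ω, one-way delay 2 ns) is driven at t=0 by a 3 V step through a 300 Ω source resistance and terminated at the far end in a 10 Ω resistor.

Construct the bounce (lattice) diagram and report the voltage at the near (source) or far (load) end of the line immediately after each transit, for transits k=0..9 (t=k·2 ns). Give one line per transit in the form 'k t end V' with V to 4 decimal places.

0 0 source 0.2308
1 2 load 0.1319
2 4 source 0.0482
3 6 load 0.0840
4 8 source 0.1144
5 10 load 0.1014
6 12 source 0.0904
7 14 load 0.0951
8 16 source 0.0991
9 18 load 0.0974

Γ_L=-0.428571, Γ_S=0.846154; launch V₁=3·25/325=0.230769
k=0 src: V=0.2308
k=1 load: inc=0.230769, refl=0.230769·-0.428571=-0.0989; V=0.000000+0.230769+-0.098901=0.1319
k=2 src: inc=-0.098901, refl=-0.098901·0.846154=-0.0837; V=0.230769+-0.098901+-0.083686=0.0482
k=3 load: inc=-0.083686, refl=-0.083686·-0.428571=0.0359; V=0.131868+-0.083686+0.035865=0.0840
k=4 src: inc=0.035865, refl=0.035865·0.846154=0.0303; V=0.048183+0.035865+0.030348=0.1144
k=5 load: inc=0.030348, refl=0.030348·-0.428571=-0.0130; V=0.084048+0.030348+-0.013006=0.1014
k=6 src: inc=-0.013006, refl=-0.013006·0.846154=-0.0110; V=0.114395+-0.013006+-0.011005=0.0904
k=7 load: inc=-0.011005, refl=-0.011005·-0.428571=0.0047; V=0.101389+-0.011005+0.004716=0.0951
k=8 src: inc=0.004716, refl=0.004716·0.846154=0.0040; V=0.090384+0.004716+0.003991=0.0991
k=9 load: inc=0.003991, refl=0.003991·-0.428571=-0.0017; V=0.095101+0.003991+-0.001710=0.0974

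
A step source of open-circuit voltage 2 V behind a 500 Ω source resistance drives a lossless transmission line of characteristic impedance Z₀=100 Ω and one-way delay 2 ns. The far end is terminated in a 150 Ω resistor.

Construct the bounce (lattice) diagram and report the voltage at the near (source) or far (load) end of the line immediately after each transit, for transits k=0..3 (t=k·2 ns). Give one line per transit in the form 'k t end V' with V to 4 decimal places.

Γ_L=0.200000, Γ_S=0.666667; launch V₁=2·100/600=0.333333
k=0 src: V=0.3333
k=1 load: inc=0.333333, refl=0.333333·0.200000=0.0667; V=0.000000+0.333333+0.066667=0.4000
k=2 src: inc=0.066667, refl=0.066667·0.666667=0.0444; V=0.333333+0.066667+0.044444=0.4444
k=3 load: inc=0.044444, refl=0.044444·0.200000=0.0089; V=0.400000+0.044444+0.008889=0.4533

0 0 source 0.3333
1 2 load 0.4000
2 4 source 0.4444
3 6 load 0.4533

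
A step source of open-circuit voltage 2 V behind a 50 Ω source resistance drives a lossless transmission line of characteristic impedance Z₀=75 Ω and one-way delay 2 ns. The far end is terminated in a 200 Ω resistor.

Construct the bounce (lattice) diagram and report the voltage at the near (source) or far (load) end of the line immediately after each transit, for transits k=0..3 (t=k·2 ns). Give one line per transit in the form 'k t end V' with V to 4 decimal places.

0 0 source 1.2000
1 2 load 1.7455
2 4 source 1.6364
3 6 load 1.5868

Γ_L=0.454545, Γ_S=-0.200000; launch V₁=2·75/125=1.200000
k=0 src: V=1.2000
k=1 load: inc=1.200000, refl=1.200000·0.454545=0.5455; V=0.000000+1.200000+0.545455=1.7455
k=2 src: inc=0.545455, refl=0.545455·-0.200000=-0.1091; V=1.200000+0.545455+-0.109091=1.6364
k=3 load: inc=-0.109091, refl=-0.109091·0.454545=-0.0496; V=1.745455+-0.109091+-0.049587=1.5868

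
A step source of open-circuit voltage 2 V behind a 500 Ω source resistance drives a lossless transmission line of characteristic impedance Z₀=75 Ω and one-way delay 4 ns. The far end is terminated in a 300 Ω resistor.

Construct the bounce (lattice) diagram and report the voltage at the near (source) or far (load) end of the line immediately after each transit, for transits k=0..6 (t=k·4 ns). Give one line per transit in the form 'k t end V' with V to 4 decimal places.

0 0 source 0.2609
1 4 load 0.4174
2 8 source 0.5331
3 12 load 0.6025
4 16 source 0.6538
5 20 load 0.6846
6 24 source 0.7073

Γ_L=0.600000, Γ_S=0.739130; launch V₁=2·75/575=0.260870
k=0 src: V=0.2609
k=1 load: inc=0.260870, refl=0.260870·0.600000=0.1565; V=0.000000+0.260870+0.156522=0.4174
k=2 src: inc=0.156522, refl=0.156522·0.739130=0.1157; V=0.260870+0.156522+0.115690=0.5331
k=3 load: inc=0.115690, refl=0.115690·0.600000=0.0694; V=0.417391+0.115690+0.069414=0.6025
k=4 src: inc=0.069414, refl=0.069414·0.739130=0.0513; V=0.533081+0.069414+0.051306=0.6538
k=5 load: inc=0.051306, refl=0.051306·0.600000=0.0308; V=0.602495+0.051306+0.030784=0.6846
k=6 src: inc=0.030784, refl=0.030784·0.739130=0.0228; V=0.653801+0.030784+0.022753=0.7073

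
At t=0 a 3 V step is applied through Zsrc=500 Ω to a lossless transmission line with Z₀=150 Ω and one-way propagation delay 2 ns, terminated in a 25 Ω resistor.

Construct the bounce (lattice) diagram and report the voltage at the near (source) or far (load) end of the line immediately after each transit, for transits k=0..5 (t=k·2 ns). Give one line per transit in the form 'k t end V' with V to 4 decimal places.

0 0 source 0.6923
1 2 load 0.1978
2 4 source -0.0685
3 6 load 0.1217
4 8 source 0.2241
5 10 load 0.1510

Γ_L=-0.714286, Γ_S=0.538462; launch V₁=3·150/650=0.692308
k=0 src: V=0.6923
k=1 load: inc=0.692308, refl=0.692308·-0.714286=-0.4945; V=0.000000+0.692308+-0.494505=0.1978
k=2 src: inc=-0.494505, refl=-0.494505·0.538462=-0.2663; V=0.692308+-0.494505+-0.266272=-0.0685
k=3 load: inc=-0.266272, refl=-0.266272·-0.714286=0.1902; V=0.197802+-0.266272+0.190194=0.1217
k=4 src: inc=0.190194, refl=0.190194·0.538462=0.1024; V=-0.068470+0.190194+0.102412=0.2241
k=5 load: inc=0.102412, refl=0.102412·-0.714286=-0.0732; V=0.121724+0.102412+-0.073152=0.1510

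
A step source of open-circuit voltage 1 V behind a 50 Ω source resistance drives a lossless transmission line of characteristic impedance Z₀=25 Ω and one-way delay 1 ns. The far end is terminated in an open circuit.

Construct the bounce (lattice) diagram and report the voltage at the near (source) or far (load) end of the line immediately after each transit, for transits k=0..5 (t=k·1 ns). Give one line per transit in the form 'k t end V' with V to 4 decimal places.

0 0 source 0.3333
1 1 load 0.6667
2 2 source 0.7778
3 3 load 0.8889
4 4 source 0.9259
5 5 load 0.9630

Γ_L=1.000000, Γ_S=0.333333; launch V₁=1·25/75=0.333333
k=0 src: V=0.3333
k=1 load: inc=0.333333, refl=0.333333·1.000000=0.3333; V=0.000000+0.333333+0.333333=0.6667
k=2 src: inc=0.333333, refl=0.333333·0.333333=0.1111; V=0.333333+0.333333+0.111111=0.7778
k=3 load: inc=0.111111, refl=0.111111·1.000000=0.1111; V=0.666667+0.111111+0.111111=0.8889
k=4 src: inc=0.111111, refl=0.111111·0.333333=0.0370; V=0.777778+0.111111+0.037037=0.9259
k=5 load: inc=0.037037, refl=0.037037·1.000000=0.0370; V=0.888889+0.037037+0.037037=0.9630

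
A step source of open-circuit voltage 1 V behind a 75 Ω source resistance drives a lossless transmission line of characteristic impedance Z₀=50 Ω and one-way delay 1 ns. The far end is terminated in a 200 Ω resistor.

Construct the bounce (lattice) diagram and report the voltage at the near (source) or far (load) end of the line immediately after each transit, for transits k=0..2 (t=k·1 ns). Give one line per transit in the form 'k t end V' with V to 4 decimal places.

Γ_L=0.600000, Γ_S=0.200000; launch V₁=1·50/125=0.400000
k=0 src: V=0.4000
k=1 load: inc=0.400000, refl=0.400000·0.600000=0.2400; V=0.000000+0.400000+0.240000=0.6400
k=2 src: inc=0.240000, refl=0.240000·0.200000=0.0480; V=0.400000+0.240000+0.048000=0.6880

0 0 source 0.4000
1 1 load 0.6400
2 2 source 0.6880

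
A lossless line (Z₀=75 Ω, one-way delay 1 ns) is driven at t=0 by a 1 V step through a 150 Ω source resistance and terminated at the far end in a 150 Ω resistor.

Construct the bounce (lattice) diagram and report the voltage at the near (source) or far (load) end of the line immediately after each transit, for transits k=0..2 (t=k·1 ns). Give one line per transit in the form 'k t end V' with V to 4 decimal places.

Γ_L=0.333333, Γ_S=0.333333; launch V₁=1·75/225=0.333333
k=0 src: V=0.3333
k=1 load: inc=0.333333, refl=0.333333·0.333333=0.1111; V=0.000000+0.333333+0.111111=0.4444
k=2 src: inc=0.111111, refl=0.111111·0.333333=0.0370; V=0.333333+0.111111+0.037037=0.4815

0 0 source 0.3333
1 1 load 0.4444
2 2 source 0.4815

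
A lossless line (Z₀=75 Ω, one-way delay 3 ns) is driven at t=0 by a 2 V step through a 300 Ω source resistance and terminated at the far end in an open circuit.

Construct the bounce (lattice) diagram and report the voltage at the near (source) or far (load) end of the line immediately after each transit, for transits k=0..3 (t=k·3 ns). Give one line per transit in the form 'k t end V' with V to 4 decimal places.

Γ_L=1.000000, Γ_S=0.600000; launch V₁=2·75/375=0.400000
k=0 src: V=0.4000
k=1 load: inc=0.400000, refl=0.400000·1.000000=0.4000; V=0.000000+0.400000+0.400000=0.8000
k=2 src: inc=0.400000, refl=0.400000·0.600000=0.2400; V=0.400000+0.400000+0.240000=1.0400
k=3 load: inc=0.240000, refl=0.240000·1.000000=0.2400; V=0.800000+0.240000+0.240000=1.2800

0 0 source 0.4000
1 3 load 0.8000
2 6 source 1.0400
3 9 load 1.2800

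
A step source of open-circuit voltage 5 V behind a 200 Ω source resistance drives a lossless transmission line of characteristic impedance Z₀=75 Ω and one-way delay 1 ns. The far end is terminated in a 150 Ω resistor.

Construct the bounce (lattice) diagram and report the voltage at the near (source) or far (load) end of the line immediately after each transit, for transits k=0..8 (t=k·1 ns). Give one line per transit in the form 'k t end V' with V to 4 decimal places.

0 0 source 1.3636
1 1 load 1.8182
2 2 source 2.0248
3 3 load 2.0937
4 4 source 2.1250
5 5 load 2.1354
6 6 source 2.1401
7 7 load 2.1417
8 8 source 2.1424

Γ_L=0.333333, Γ_S=0.454545; launch V₁=5·75/275=1.363636
k=0 src: V=1.3636
k=1 load: inc=1.363636, refl=1.363636·0.333333=0.4545; V=0.000000+1.363636+0.454545=1.8182
k=2 src: inc=0.454545, refl=0.454545·0.454545=0.2066; V=1.363636+0.454545+0.206612=2.0248
k=3 load: inc=0.206612, refl=0.206612·0.333333=0.0689; V=1.818182+0.206612+0.068871=2.0937
k=4 src: inc=0.068871, refl=0.068871·0.454545=0.0313; V=2.024793+0.068871+0.031305=2.1250
k=5 load: inc=0.031305, refl=0.031305·0.333333=0.0104; V=2.093664+0.031305+0.010435=2.1354
k=6 src: inc=0.010435, refl=0.010435·0.454545=0.0047; V=2.124969+0.010435+0.004743=2.1401
k=7 load: inc=0.004743, refl=0.004743·0.333333=0.0016; V=2.135404+0.004743+0.001581=2.1417
k=8 src: inc=0.001581, refl=0.001581·0.454545=0.0007; V=2.140147+0.001581+0.000719=2.1424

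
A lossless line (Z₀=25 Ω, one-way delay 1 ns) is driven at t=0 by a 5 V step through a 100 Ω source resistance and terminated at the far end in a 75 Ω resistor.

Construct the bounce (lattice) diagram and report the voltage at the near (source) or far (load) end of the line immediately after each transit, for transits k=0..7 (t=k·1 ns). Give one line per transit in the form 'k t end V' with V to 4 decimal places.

0 0 source 1.0000
1 1 load 1.5000
2 2 source 1.8000
3 3 load 1.9500
4 4 source 2.0400
5 5 load 2.0850
6 6 source 2.1120
7 7 load 2.1255

Γ_L=0.500000, Γ_S=0.600000; launch V₁=5·25/125=1.000000
k=0 src: V=1.0000
k=1 load: inc=1.000000, refl=1.000000·0.500000=0.5000; V=0.000000+1.000000+0.500000=1.5000
k=2 src: inc=0.500000, refl=0.500000·0.600000=0.3000; V=1.000000+0.500000+0.300000=1.8000
k=3 load: inc=0.300000, refl=0.300000·0.500000=0.1500; V=1.500000+0.300000+0.150000=1.9500
k=4 src: inc=0.150000, refl=0.150000·0.600000=0.0900; V=1.800000+0.150000+0.090000=2.0400
k=5 load: inc=0.090000, refl=0.090000·0.500000=0.0450; V=1.950000+0.090000+0.045000=2.0850
k=6 src: inc=0.045000, refl=0.045000·0.600000=0.0270; V=2.040000+0.045000+0.027000=2.1120
k=7 load: inc=0.027000, refl=0.027000·0.500000=0.0135; V=2.085000+0.027000+0.013500=2.1255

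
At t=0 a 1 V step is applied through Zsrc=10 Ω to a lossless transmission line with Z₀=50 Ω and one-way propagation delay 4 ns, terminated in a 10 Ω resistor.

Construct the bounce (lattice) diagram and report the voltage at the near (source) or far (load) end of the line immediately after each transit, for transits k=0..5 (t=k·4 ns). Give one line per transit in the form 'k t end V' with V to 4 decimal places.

Γ_L=-0.666667, Γ_S=-0.666667; launch V₁=1·50/60=0.833333
k=0 src: V=0.8333
k=1 load: inc=0.833333, refl=0.833333·-0.666667=-0.5556; V=0.000000+0.833333+-0.555556=0.2778
k=2 src: inc=-0.555556, refl=-0.555556·-0.666667=0.3704; V=0.833333+-0.555556+0.370370=0.6481
k=3 load: inc=0.370370, refl=0.370370·-0.666667=-0.2469; V=0.277778+0.370370+-0.246914=0.4012
k=4 src: inc=-0.246914, refl=-0.246914·-0.666667=0.1646; V=0.648148+-0.246914+0.164609=0.5658
k=5 load: inc=0.164609, refl=0.164609·-0.666667=-0.1097; V=0.401235+0.164609+-0.109739=0.4561

0 0 source 0.8333
1 4 load 0.2778
2 8 source 0.6481
3 12 load 0.4012
4 16 source 0.5658
5 20 load 0.4561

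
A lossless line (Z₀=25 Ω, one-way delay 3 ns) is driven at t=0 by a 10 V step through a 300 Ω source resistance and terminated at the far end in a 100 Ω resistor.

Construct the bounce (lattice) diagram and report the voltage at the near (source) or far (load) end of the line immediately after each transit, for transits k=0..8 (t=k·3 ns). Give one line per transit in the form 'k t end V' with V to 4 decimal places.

Γ_L=0.600000, Γ_S=0.846154; launch V₁=10·25/325=0.769231
k=0 src: V=0.7692
k=1 load: inc=0.769231, refl=0.769231·0.600000=0.4615; V=0.000000+0.769231+0.461538=1.2308
k=2 src: inc=0.461538, refl=0.461538·0.846154=0.3905; V=0.769231+0.461538+0.390533=1.6213
k=3 load: inc=0.390533, refl=0.390533·0.600000=0.2343; V=1.230769+0.390533+0.234320=1.8556
k=4 src: inc=0.234320, refl=0.234320·0.846154=0.1983; V=1.621302+0.234320+0.198270=2.0539
k=5 load: inc=0.198270, refl=0.198270·0.600000=0.1190; V=1.855621+0.198270+0.118962=2.1729
k=6 src: inc=0.118962, refl=0.118962·0.846154=0.1007; V=2.053892+0.118962+0.100660=2.2735
k=7 load: inc=0.100660, refl=0.100660·0.600000=0.0604; V=2.172854+0.100660+0.060396=2.3339
k=8 src: inc=0.060396, refl=0.060396·0.846154=0.0511; V=2.273514+0.060396+0.051104=2.3850

0 0 source 0.7692
1 3 load 1.2308
2 6 source 1.6213
3 9 load 1.8556
4 12 source 2.0539
5 15 load 2.1729
6 18 source 2.2735
7 21 load 2.3339
8 24 source 2.3850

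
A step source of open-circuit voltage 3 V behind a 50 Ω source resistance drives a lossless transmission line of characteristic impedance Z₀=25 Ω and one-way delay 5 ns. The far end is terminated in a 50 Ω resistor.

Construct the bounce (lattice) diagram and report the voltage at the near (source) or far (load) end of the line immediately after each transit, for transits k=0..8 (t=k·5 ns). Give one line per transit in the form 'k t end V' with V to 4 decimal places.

0 0 source 1.0000
1 5 load 1.3333
2 10 source 1.4444
3 15 load 1.4815
4 20 source 1.4938
5 25 load 1.4979
6 30 source 1.4993
7 35 load 1.4998
8 40 source 1.4999

Γ_L=0.333333, Γ_S=0.333333; launch V₁=3·25/75=1.000000
k=0 src: V=1.0000
k=1 load: inc=1.000000, refl=1.000000·0.333333=0.3333; V=0.000000+1.000000+0.333333=1.3333
k=2 src: inc=0.333333, refl=0.333333·0.333333=0.1111; V=1.000000+0.333333+0.111111=1.4444
k=3 load: inc=0.111111, refl=0.111111·0.333333=0.0370; V=1.333333+0.111111+0.037037=1.4815
k=4 src: inc=0.037037, refl=0.037037·0.333333=0.0123; V=1.444444+0.037037+0.012346=1.4938
k=5 load: inc=0.012346, refl=0.012346·0.333333=0.0041; V=1.481481+0.012346+0.004115=1.4979
k=6 src: inc=0.004115, refl=0.004115·0.333333=0.0014; V=1.493827+0.004115+0.001372=1.4993
k=7 load: inc=0.001372, refl=0.001372·0.333333=0.0005; V=1.497942+0.001372+0.000457=1.4998
k=8 src: inc=0.000457, refl=0.000457·0.333333=0.0002; V=1.499314+0.000457+0.000152=1.4999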